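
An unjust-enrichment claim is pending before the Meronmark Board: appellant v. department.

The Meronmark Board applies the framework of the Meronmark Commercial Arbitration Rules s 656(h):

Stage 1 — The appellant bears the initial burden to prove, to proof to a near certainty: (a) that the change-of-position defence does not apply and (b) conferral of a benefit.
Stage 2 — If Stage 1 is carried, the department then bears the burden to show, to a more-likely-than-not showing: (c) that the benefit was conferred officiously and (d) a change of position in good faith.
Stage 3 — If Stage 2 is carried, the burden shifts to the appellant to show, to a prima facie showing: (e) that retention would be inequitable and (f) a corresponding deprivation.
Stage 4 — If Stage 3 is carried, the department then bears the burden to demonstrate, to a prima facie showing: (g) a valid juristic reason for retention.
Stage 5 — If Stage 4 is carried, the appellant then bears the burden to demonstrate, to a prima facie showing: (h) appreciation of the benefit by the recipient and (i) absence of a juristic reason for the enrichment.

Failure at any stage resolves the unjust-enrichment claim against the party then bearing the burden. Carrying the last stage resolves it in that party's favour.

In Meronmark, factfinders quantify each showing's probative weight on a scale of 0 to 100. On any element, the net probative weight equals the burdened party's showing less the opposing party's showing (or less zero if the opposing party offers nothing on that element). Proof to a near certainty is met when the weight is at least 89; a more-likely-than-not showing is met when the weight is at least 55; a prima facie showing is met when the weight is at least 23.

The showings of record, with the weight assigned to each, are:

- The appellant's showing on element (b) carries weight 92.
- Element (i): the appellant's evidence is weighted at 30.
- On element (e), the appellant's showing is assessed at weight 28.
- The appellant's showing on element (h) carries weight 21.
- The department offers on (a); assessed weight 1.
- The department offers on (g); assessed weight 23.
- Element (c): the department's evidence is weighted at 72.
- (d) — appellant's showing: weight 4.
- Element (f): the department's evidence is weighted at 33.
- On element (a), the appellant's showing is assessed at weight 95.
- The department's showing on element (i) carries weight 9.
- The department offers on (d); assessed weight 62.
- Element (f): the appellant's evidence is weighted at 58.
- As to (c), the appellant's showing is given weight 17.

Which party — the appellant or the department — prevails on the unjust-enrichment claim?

Stage 1 (appellant, proof to a near certainty, weight is at least 89): (a) net 95−1=94 ≥ 89 — meets; (b) 92 ≥ 89 — meets.
  All elements met. The burden passes to the department.
Stage 2 (department, a more-likely-than-not showing, weight is at least 55): (c) net 72−17=55 ≥ 55 — meets; (d) net 62−4=58 ≥ 55 — meets.
  Stage 2 carried; the burden shifts to the appellant.
Stage 3 (appellant, a prima facie showing, weight is at least 23): (e) 28 ≥ 23 — meets; (f) net 58−33=25 ≥ 23 — meets.
  All elements met. The burden passes to the department.
Stage 4 (department, a prima facie showing, weight is at least 23): (g) 23 ≥ 23 — meets.
  Stage 4 carried; the burden shifts to the appellant.
Stage 5 (appellant, a prima facie showing, weight is at least 23): (h) 21 < 23 — fails; (i) net 30−9=21 < 23 — fails.
  Not every element is met, so the appellant fails to carry Stage 5.
The analysis ends at Stage 5; the department prevails.

department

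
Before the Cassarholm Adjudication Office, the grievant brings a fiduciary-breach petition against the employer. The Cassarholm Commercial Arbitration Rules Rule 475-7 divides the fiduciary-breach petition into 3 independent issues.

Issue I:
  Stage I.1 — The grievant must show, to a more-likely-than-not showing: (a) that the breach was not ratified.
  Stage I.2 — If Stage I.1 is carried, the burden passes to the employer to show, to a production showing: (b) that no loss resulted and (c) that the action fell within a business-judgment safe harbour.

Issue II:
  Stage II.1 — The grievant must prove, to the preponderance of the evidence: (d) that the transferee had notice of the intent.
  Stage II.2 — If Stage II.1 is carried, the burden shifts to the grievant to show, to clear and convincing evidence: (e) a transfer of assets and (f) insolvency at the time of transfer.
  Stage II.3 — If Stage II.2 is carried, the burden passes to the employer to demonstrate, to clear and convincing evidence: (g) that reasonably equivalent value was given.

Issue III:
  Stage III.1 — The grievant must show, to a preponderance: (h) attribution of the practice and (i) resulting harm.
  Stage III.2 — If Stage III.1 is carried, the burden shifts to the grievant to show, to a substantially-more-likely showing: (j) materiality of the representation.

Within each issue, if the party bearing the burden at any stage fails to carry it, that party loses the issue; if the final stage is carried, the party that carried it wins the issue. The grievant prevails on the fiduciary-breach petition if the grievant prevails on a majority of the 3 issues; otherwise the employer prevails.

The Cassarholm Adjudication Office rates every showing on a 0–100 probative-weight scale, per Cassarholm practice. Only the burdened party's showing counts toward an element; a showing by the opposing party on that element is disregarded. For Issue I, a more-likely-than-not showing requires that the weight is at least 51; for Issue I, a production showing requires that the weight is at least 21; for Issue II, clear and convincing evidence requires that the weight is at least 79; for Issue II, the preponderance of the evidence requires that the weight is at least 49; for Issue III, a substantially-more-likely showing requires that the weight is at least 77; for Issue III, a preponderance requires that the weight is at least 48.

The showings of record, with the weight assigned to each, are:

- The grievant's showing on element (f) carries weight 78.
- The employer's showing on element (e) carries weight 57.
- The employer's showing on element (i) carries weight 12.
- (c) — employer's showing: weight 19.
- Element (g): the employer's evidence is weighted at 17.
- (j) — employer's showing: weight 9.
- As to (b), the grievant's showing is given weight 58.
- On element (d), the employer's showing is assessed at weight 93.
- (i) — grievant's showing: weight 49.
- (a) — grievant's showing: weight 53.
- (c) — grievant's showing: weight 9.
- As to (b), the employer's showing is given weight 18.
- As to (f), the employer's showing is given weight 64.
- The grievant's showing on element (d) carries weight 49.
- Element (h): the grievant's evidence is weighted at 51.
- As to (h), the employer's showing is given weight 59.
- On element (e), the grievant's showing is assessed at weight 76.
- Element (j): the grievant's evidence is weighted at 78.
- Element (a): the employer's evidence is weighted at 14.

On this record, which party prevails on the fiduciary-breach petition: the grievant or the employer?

grievant

— Issue I —
Stage I.1 — burden on grievant; standard: a more-likely-than-not showing (weight is at least 51).
    (a): 53 (employer's 14 disregarded) ≥ 51 [met]
  All elements met. The burden passes to the employer.
Stage I.2 — burden on employer; standard: a production showing (weight is at least 21).
    (b): 18 (grievant's 58 disregarded) < 21 [not met]
    (c): 19 (grievant's 9 disregarded) < 21 [not met]
  Not every element is met, so the employer fails to carry Stage I.2.
The analysis ends at Stage I.2; the grievant prevails on this issue.
— Issue II —
At Stage II.1 the grievant must meet the preponderance of the evidence (weight is at least 49): on (d) the weight is 49 (the employer's 93 is given no effect), which does reach 49, so (d) meets the standard.
  All elements met. The grievant retains the burden for Stage II.2.
At Stage II.2 the grievant must meet clear and convincing evidence (weight is at least 79): on (e) the weight is 76 (the employer's 57 is given no effect), < 79, so (e) does not meet the standard; on (f) the weight is 78 (the employer's 64 is given no effect), which does not reach 79, so (f) does not meet the standard.
  Not every element is met, so the grievant fails to carry Stage II.2.
The employer prevails on this issue.
— Issue III —
Stage III.1 (grievant, a preponderance, weight is at least 48): (h) 51 (employer's 59 disregarded) ≥ 48 — meets; (i) 49 (employer's 12 disregarded) ≥ 48 — meets.
  Stage III.1 is satisfied; the grievant continues to bear the burden.
Stage III.2 (grievant, a substantially-more-likely showing, weight is at least 77): (j) 78 (employer's 9 disregarded) ≥ 77 — meets.
  Stage III.2 carried; the final stage is satisfied.
Every stage carried; the grievant prevails on this issue.
Per-issue: Issue I → grievant; Issue II → employer; Issue III → grievant. The grievant must prevail on a majority of issues; overall, the grievant prevails.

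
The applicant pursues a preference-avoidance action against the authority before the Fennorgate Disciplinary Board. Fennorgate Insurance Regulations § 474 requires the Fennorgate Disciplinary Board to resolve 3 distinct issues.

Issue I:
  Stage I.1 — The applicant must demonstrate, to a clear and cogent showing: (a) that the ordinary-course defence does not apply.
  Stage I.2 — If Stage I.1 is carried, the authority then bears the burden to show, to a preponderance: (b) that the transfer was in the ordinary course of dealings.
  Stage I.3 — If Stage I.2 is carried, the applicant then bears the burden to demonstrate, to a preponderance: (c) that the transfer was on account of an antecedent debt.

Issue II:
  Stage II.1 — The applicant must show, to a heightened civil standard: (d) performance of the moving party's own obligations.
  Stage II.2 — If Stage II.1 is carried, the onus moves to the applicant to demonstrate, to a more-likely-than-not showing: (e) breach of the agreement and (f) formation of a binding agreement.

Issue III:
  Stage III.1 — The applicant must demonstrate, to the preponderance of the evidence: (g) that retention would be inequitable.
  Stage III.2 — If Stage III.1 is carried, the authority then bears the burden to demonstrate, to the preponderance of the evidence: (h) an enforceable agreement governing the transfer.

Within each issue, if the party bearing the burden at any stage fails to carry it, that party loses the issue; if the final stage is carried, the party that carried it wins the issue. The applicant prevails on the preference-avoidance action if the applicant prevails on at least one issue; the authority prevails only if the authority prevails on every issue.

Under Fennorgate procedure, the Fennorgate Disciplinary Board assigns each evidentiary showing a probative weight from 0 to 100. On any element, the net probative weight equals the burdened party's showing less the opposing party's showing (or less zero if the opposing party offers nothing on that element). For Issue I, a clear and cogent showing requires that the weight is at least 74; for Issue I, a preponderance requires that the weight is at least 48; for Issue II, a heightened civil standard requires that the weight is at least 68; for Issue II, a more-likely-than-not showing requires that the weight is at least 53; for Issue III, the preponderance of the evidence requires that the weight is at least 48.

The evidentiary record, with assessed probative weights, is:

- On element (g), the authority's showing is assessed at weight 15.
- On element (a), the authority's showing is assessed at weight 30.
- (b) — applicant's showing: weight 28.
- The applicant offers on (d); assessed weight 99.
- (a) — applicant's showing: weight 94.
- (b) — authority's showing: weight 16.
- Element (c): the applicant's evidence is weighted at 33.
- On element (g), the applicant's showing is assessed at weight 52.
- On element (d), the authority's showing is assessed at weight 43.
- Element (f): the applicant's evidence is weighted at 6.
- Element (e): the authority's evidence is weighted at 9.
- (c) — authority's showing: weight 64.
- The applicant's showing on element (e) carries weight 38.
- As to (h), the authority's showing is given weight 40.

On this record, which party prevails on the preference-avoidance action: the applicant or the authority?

authority

— Issue I —
Stage I.1 — burden on applicant; standard: a clear and cogent showing (weight is at least 74).
    (a): 94 − 30 = 64 < 74 [not met]
  Stage I.1 not carried; the applicant fails its burden.
So the authority prevails on this issue.
— Issue II —
Stage II.1 (applicant, a heightened civil standard, weight is at least 68): (d) net 99−43=56 < 68 — fails.
  The applicant does not carry Stage II.1.
The analysis ends at Stage II.1; the authority prevails on this issue.
— Issue III —
At Stage III.1 the applicant must meet the preponderance of the evidence (weight is at least 48): on (g) the weight is 52 less the opposing 15 gives net 37, < 48, so (g) does not meet the standard.
  Not every element is met, so the applicant fails to carry Stage III.1.
So the authority prevails on this issue.
Per-issue: Issue I → authority; Issue II → authority; Issue III → authority. The applicant must prevail on at least one issue; overall, the authority prevails.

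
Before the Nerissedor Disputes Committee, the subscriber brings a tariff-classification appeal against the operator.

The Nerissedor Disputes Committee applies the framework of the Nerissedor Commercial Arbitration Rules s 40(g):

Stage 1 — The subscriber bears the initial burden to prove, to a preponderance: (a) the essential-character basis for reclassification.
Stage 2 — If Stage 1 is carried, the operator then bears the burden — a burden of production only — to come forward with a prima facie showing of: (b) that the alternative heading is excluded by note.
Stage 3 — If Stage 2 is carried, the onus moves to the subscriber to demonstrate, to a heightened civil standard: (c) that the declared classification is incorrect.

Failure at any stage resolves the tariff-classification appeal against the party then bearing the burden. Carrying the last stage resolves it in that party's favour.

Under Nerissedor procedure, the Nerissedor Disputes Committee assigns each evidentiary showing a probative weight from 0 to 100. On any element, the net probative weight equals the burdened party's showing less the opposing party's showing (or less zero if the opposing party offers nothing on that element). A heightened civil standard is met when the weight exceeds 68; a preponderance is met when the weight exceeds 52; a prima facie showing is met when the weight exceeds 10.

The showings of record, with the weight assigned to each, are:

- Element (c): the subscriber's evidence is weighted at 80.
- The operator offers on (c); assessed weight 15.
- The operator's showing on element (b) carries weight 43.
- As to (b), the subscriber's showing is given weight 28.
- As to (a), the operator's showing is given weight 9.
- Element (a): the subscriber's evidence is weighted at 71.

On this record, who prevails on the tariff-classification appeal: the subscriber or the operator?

At Stage 1 the subscriber must meet a preponderance (weight exceeds 52): on (a) the weight is 71 less the opposing 9 gives net 62, > 52, so (a) meets the standard.
  All elements met. The burden passes to the operator.
At Stage 2 the operator must meet a prima facie showing (weight exceeds 10): on (b) the weight is 43 less the opposing 28 gives net 15, > 10, so (b) meets the standard.
  Stage 2 carried; the burden shifts to the subscriber.
At Stage 3 the subscriber must meet a heightened civil standard (weight exceeds 68): on (c) the weight is 80 less the opposing 15 gives net 65, ≤ 68, so (c) does not meet the standard.
  The subscriber does not carry Stage 3.
The operator prevails.

operator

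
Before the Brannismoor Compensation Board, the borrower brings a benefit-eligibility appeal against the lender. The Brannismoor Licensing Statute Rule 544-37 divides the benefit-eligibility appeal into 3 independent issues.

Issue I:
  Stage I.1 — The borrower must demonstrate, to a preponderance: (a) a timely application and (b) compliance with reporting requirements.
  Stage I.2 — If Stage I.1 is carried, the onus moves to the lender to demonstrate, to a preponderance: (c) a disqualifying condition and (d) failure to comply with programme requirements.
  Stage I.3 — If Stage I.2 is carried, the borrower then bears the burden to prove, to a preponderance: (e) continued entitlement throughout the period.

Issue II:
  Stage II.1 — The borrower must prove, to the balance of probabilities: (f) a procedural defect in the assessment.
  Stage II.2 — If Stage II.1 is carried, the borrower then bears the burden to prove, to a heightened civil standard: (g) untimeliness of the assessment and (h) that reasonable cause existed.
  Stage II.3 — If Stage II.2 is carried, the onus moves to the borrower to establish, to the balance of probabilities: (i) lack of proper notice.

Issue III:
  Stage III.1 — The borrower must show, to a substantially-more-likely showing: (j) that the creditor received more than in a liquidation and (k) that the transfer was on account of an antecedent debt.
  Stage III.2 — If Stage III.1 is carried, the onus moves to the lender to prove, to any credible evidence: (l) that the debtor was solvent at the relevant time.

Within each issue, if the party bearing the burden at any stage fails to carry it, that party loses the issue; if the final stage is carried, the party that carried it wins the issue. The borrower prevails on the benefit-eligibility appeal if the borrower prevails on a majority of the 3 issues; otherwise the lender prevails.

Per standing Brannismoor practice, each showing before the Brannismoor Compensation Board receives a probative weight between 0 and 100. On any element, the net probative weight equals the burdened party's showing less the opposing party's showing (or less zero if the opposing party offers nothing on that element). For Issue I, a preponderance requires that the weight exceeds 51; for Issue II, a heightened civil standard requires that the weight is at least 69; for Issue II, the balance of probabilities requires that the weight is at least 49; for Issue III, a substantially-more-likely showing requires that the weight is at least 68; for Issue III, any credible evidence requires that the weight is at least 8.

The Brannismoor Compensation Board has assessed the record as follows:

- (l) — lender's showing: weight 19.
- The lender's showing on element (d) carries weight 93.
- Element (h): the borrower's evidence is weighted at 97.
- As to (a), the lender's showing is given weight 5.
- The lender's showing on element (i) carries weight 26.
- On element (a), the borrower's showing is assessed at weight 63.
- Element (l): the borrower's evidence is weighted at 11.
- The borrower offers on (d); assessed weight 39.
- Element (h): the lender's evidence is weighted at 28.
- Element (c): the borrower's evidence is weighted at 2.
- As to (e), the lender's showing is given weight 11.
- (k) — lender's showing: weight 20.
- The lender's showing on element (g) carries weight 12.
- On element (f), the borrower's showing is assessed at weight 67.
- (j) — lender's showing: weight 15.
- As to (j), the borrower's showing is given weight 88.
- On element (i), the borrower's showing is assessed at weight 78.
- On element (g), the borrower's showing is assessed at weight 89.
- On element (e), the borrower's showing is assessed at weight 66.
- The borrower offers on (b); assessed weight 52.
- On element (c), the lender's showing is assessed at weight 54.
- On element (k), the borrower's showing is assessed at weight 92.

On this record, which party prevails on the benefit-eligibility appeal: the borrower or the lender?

— Issue I —
At Stage I.1 the borrower must meet a preponderance (weight exceeds 51): on (a) the weight is 63 less the opposing 5 gives net 58, which does exceed 51, so (a) meets the standard; on (b) the weight is 52, which does exceed 51, so (b) meets the standard.
  Stage I.1 is satisfied; the onus moves to the lender.
At Stage I.2 the lender must meet a preponderance (weight exceeds 51): on (c) the weight is 54 less the opposing 2 gives net 52, > 51, so (c) meets the standard; on (d) the weight is 93 less the opposing 39 gives net 54, > 51, so (d) meets the standard.
  All elements met. The burden passes to the borrower.
At Stage I.3 the borrower must meet a preponderance (weight exceeds 51): on (e) the weight is 66 less the opposing 11 gives net 55, > 51, so (e) meets the standard.
  The borrower carries the last stage.
All stages carried — the borrower prevails on this issue.
— Issue II —
At Stage II.1 the borrower must meet the balance of probabilities (weight is at least 49): on (f) the weight is 67, ≥ 49, so (f) meets the standard.
  Stage II.1 is satisfied; the borrower continues to bear the burden.
At Stage II.2 the borrower must meet a heightened civil standard (weight is at least 69): on (g) the weight is 89 less the opposing 12 gives net 77, which does reach 69, so (g) meets the standard; on (h) the weight is 97 less the opposing 28 gives net 69, ≥ 69, so (h) meets the standard.
  Stage II.2 carried; the burden remains with the borrower.
At Stage II.3 the borrower must meet the balance of probabilities (weight is at least 49): on (i) the weight is 78 less the opposing 26 gives net 52, which does reach 49, so (i) meets the standard.
  Stage II.3 carried; the final stage is satisfied.
Every stage carried; the borrower prevails on this issue.
— Issue III —
Stage III.1 — burden on borrower; standard: a substantially-more-likely showing (weight is at least 68).
    (j): 88 − 15 = 73 ≥ 68 [met]
    (k): 92 − 20 = 72 ≥ 68 [met]
  Stage III.1 is satisfied; the onus moves to the lender.
Stage III.2 — burden on lender; standard: any credible evidence (weight is at least 8).
    (l): 19 − 11 = 8 ≥ 8 [met]
  All elements met at the final stage.
With every stage satisfied, the lender prevails on this issue.
Per-issue: Issue I → borrower; Issue II → borrower; Issue III → lender. The borrower must prevail on a majority of issues; overall, the borrower prevails.

borrower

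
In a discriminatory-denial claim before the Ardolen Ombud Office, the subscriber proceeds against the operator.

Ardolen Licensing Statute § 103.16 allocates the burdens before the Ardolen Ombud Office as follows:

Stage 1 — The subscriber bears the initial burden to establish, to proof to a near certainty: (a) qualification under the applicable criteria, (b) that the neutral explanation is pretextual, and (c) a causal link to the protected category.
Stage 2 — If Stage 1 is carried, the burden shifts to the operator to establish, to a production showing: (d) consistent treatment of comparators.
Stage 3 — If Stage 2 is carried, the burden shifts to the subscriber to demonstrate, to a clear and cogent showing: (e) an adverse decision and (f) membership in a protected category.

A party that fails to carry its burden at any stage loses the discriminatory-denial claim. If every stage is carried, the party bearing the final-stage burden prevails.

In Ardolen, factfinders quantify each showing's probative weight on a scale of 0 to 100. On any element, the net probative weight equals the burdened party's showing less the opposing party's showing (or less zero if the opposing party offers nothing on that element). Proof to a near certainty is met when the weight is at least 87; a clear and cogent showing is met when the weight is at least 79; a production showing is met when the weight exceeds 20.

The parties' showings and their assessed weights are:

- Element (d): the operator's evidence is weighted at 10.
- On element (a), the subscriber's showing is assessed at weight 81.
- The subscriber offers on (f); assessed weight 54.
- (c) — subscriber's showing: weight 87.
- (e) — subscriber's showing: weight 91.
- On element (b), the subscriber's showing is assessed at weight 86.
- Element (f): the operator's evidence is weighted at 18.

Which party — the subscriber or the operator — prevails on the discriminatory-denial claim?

At Stage 1 the subscriber must meet proof to a near certainty (weight is at least 87): on (a) the weight is 81, < 87, so (a) does not meet the standard; on (b) the weight is 86, which does not reach 87, so (b) does not meet the standard; on (c) the weight is 87, which does reach 87, so (c) meets the standard.
  Not every element is met, so the subscriber fails to carry Stage 1.
The operator prevails.

operator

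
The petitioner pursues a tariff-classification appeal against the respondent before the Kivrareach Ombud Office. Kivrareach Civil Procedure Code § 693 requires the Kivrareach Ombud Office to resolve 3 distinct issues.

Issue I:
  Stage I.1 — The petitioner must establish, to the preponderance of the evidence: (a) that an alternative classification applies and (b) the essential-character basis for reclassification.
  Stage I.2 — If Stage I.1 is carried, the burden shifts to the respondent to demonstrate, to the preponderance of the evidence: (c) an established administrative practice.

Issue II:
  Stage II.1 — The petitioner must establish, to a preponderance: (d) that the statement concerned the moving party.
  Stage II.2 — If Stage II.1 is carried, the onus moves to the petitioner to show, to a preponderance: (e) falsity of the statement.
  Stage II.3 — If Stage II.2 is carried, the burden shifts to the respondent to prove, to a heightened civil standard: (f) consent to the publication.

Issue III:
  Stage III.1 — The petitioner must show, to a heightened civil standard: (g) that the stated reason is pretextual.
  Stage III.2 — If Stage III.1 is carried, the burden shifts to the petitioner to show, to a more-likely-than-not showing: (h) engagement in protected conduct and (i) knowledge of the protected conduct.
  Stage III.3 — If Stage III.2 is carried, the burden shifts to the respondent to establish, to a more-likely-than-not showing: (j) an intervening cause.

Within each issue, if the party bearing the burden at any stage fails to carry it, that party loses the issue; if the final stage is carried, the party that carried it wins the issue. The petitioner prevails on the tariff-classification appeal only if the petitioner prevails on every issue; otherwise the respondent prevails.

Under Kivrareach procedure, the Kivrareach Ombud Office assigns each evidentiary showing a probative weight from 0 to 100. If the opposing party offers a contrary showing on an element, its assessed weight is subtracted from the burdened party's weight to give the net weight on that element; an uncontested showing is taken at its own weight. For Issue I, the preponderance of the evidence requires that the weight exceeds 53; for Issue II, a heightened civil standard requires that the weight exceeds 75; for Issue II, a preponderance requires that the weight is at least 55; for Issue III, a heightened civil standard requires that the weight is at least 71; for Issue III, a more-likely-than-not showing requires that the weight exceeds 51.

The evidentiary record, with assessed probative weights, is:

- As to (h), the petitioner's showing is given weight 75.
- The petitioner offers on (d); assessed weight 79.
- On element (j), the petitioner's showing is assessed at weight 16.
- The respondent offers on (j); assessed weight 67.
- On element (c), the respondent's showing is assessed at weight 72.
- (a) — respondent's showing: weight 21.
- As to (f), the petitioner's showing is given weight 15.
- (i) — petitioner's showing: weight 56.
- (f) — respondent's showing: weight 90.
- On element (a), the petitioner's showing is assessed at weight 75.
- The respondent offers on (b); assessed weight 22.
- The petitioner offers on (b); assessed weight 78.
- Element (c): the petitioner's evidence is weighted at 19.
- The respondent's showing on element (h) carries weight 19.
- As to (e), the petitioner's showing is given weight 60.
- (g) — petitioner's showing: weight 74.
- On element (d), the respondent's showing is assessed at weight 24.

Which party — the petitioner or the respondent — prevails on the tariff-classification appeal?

petitioner

— Issue I —
Stage I.1 (petitioner, the preponderance of the evidence, weight exceeds 53): (a) net 75−21=54 > 53 — meets; (b) net 78−22=56 > 53 — meets.
  Stage I.1 carried; the burden shifts to the respondent.
Stage I.2 (respondent, the preponderance of the evidence, weight exceeds 53): (c) net 72−19=53 ≤ 53 — fails.
  Stage I.2 not carried; the respondent fails its burden.
The petitioner prevails on this issue.
— Issue II —
Stage II.1 (petitioner, a preponderance, weight is at least 55): (d) net 79−24=55 ≥ 55 — meets.
  Stage II.1 carried; the burden remains with the petitioner.
Stage II.2 (petitioner, a preponderance, weight is at least 55): (e) 60 ≥ 55 — meets.
  All elements met. The burden passes to the respondent.
Stage II.3 (respondent, a heightened civil standard, weight exceeds 75): (f) net 90−15=75 ≤ 75 — fails.
  Not every element is met, so the respondent fails to carry Stage II.3.
The analysis ends at Stage II.3; the petitioner prevails on this issue.
— Issue III —
Stage III.1 (petitioner, a heightened civil standard, weight is at least 71): (g) 74 ≥ 71 — meets.
  Stage III.1 is satisfied; the petitioner continues to bear the burden.
Stage III.2 (petitioner, a more-likely-than-not showing, weight exceeds 51): (h) net 75−19=56 > 51 — meets; (i) 56 > 51 — meets.
  The petitioner carries Stage III.2; the respondent now bears the burden.
Stage III.3 (respondent, a more-likely-than-not showing, weight exceeds 51): (j) net 67−16=51 ≤ 51 — fails.
  Stage III.3 not carried; the respondent fails its burden.
The petitioner prevails on this issue.
Per-issue: Issue I → petitioner; Issue II → petitioner; Issue III → petitioner. The petitioner must prevail on every issue; overall, the petitioner prevails.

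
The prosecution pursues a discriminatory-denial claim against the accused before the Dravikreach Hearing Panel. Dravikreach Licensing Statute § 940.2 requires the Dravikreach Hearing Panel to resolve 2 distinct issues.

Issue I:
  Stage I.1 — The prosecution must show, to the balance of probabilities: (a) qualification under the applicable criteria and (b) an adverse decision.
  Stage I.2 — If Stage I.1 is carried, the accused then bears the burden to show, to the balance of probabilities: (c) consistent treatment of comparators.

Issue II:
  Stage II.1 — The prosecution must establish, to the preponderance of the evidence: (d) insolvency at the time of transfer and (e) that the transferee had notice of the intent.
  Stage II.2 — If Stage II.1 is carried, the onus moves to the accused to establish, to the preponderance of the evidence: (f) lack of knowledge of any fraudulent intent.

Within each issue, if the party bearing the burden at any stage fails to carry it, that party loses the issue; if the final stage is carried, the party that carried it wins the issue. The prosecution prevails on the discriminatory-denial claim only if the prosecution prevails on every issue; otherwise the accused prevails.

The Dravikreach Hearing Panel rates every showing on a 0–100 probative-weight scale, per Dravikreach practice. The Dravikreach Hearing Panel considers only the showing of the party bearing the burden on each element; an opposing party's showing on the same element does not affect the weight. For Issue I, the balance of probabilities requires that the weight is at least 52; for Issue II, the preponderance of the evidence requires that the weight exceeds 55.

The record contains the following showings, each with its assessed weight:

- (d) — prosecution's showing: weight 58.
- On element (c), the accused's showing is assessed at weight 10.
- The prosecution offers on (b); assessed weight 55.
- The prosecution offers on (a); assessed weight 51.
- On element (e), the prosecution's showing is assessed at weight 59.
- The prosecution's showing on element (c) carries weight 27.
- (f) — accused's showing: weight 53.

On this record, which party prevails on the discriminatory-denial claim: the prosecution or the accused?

accused

— Issue I —
At Stage I.1 the prosecution must meet the balance of probabilities (weight is at least 52): on (a) the weight is 51, which does not reach 52, so (a) does not meet the standard; on (b) the weight is 55, ≥ 52, so (b) meets the standard.
  Stage I.1 not carried; the prosecution fails its burden.
The analysis ends at Stage I.1; the accused prevails on this issue.
— Issue II —
Stage II.1 (prosecution, the preponderance of the evidence, weight exceeds 55): (d) 58 > 55 — meets; (e) 59 > 55 — meets.
  Stage II.1 is satisfied; the onus moves to the accused.
Stage II.2 (accused, the preponderance of the evidence, weight exceeds 55): (f) 53 ≤ 55 — fails.
  Not every element is met, so the accused fails to carry Stage II.2.
The analysis ends at Stage II.2; the prosecution prevails on this issue.
Per-issue: Issue I → accused; Issue II → prosecution. The prosecution must prevail on every issue; overall, the accused prevails.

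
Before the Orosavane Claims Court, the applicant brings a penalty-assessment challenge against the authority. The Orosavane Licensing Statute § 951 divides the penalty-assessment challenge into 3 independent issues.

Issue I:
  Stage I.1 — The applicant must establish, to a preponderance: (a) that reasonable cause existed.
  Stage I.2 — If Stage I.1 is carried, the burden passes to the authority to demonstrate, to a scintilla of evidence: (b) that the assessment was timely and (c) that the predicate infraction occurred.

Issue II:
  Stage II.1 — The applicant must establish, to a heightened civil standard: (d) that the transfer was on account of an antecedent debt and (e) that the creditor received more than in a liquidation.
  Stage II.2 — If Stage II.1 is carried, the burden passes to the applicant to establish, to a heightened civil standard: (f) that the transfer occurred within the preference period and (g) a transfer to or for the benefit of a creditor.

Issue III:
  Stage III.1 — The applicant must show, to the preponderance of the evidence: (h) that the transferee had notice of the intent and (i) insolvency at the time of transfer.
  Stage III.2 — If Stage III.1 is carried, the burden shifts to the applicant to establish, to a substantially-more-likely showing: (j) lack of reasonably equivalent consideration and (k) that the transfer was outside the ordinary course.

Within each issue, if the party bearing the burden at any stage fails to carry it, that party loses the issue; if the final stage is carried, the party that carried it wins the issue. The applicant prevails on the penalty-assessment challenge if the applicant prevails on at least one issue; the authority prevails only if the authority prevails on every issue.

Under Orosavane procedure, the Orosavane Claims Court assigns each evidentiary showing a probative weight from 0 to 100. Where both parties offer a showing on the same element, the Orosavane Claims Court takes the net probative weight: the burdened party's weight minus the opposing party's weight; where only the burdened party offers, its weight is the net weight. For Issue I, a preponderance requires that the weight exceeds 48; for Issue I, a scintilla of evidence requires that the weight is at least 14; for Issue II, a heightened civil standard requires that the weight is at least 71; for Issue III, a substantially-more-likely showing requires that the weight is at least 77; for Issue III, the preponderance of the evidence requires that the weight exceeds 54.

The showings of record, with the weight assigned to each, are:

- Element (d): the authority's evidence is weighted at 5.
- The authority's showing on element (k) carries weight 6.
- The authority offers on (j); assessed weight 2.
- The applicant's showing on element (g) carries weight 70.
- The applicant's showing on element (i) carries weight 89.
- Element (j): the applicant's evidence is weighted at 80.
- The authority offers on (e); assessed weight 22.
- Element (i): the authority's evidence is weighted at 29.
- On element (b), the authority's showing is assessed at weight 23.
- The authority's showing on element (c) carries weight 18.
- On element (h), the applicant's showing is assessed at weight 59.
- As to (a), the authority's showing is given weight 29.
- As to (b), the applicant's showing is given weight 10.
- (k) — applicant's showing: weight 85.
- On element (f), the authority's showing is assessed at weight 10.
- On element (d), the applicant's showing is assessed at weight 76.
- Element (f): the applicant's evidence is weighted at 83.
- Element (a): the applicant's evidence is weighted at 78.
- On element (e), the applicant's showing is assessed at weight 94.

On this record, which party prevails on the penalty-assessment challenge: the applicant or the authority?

— Issue I —
Stage I.1 (applicant, a preponderance, weight exceeds 48): (a) net 78−29=49 > 48 — meets.
  Stage I.1 is satisfied; the onus moves to the authority.
Stage I.2 (authority, a scintilla of evidence, weight is at least 14): (b) net 23−10=13 < 14 — fails; (c) 18 ≥ 14 — meets.
  Stage I.2 not carried; the authority fails its burden.
So the applicant prevails on this issue.
— Issue II —
Stage II.1 — burden on applicant; standard: a heightened civil standard (weight is at least 71).
    (d): 76 − 5 = 71 ≥ 71 [met]
    (e): 94 − 22 = 72 ≥ 71 [met]
  Stage II.1 is satisfied; the applicant continues to bear the burden.
Stage II.2 — burden on applicant; standard: a heightened civil standard (weight is at least 71).
    (f): 83 − 10 = 73 ≥ 71 [met]
    (g): 70 < 71 [not met]
  Not every element is met, so the applicant fails to carry Stage II.2.
The authority prevails on this issue.
— Issue III —
At Stage III.1 the applicant must meet the preponderance of the evidence (weight exceeds 54): on (h) the weight is 59, which does exceed 54, so (h) meets the standard; on (i) the weight is 89 less the opposing 29 gives net 60, > 54, so (i) meets the standard.
  Stage III.1 is satisfied; the applicant continues to bear the burden.
At Stage III.2 the applicant must meet a substantially-more-likely showing (weight is at least 77): on (j) the weight is 80 less the opposing 2 gives net 78, which does reach 77, so (j) meets the standard; on (k) the weight is 85 less the opposing 6 gives net 79, ≥ 77, so (k) meets the standard.
  All elements met at the final stage.
With every stage satisfied, the applicant prevails on this issue.
Per-issue: Issue I → applicant; Issue II → authority; Issue III → applicant. The applicant must prevail on at least one issue; overall, the applicant prevails.

applicant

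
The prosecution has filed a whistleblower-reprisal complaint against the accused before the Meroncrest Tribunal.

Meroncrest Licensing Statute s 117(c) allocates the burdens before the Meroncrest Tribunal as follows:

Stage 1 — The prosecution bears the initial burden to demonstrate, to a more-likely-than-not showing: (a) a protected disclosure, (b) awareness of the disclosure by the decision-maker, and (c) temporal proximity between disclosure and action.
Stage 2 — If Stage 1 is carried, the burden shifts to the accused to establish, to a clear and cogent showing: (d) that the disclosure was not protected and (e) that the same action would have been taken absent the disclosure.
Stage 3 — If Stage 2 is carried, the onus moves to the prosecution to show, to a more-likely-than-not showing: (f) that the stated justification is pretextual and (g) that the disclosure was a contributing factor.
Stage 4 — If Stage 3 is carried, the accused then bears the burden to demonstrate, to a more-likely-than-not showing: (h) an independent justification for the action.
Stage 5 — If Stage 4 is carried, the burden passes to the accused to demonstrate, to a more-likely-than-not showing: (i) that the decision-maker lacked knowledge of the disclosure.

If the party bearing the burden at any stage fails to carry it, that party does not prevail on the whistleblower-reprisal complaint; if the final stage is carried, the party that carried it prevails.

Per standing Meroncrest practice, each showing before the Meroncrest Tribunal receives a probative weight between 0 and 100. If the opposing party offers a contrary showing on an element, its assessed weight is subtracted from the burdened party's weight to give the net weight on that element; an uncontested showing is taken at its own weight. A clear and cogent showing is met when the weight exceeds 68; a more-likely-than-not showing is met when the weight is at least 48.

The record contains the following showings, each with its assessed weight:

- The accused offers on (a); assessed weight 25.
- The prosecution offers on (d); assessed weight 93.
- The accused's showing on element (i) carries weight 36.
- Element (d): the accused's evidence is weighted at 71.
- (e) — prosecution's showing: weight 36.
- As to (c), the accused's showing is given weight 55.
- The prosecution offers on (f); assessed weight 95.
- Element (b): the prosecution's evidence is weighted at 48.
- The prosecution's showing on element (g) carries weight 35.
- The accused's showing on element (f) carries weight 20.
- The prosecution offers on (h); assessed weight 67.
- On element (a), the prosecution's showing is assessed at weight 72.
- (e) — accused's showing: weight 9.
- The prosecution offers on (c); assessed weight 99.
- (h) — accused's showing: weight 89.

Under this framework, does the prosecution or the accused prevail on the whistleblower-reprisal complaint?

accused

Stage 1 — burden on prosecution; standard: a more-likely-than-not showing (weight is at least 48).
    (a): 72 − 25 = 47 < 48 [not met]
    (b): 48 ≥ 48 [met]
    (c): 99 − 55 = 44 < 48 [not met]
  Stage 1 not carried; the prosecution fails its burden.
The analysis ends at Stage 1; the accused prevails.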